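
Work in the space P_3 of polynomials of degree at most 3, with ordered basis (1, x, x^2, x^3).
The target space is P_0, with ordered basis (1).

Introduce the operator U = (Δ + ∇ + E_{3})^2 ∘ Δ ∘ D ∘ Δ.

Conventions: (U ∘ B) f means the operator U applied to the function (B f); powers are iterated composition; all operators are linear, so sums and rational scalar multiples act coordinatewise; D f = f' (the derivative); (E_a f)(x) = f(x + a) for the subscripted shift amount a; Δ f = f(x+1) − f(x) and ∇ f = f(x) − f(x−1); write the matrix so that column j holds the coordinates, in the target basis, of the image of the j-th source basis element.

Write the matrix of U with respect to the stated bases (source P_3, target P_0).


image of 1: 0
image of x: 0
image of x^2: 0
image of x^3: 6
each image's coordinates form column j of the matrix

the matrix is [[0, 0, 0, 6]] (rows listed top to bottom)


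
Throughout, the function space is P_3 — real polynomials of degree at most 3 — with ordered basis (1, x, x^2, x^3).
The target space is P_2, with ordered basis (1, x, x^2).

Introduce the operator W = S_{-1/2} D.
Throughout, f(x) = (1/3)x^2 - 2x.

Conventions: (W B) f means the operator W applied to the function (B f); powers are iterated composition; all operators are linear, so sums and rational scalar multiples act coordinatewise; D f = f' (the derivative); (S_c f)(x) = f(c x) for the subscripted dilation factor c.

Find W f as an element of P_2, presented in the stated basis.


g(x) = -(1/3)x - 2

D f = (2/3)x - 2
S_{-1/2} D f = -(1/3)x - 2


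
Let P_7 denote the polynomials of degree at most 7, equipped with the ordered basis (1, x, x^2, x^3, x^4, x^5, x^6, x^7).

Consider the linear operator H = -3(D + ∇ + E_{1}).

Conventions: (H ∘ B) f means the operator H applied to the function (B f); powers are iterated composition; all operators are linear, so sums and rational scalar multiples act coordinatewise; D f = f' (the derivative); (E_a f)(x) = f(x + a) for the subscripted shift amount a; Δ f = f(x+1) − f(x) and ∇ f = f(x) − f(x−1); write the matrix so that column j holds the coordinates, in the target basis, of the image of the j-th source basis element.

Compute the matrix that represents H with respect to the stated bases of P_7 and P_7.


image of 1: -3
image of x: -3x - 9
image of x^2: -3x^2 - 18x
image of x^3: -3x^3 - 27x^2 - 6
image of x^4: -3x^4 - 36x^3 - 24x
image of x^5: -3x^5 - 45x^4 - 60x^2 - 6
image of x^6: -3x^6 - 54x^5 - 120x^3 - 36x
image of x^7: -3x^7 - 63x^6 - 210x^4 - 126x^2 - 6
each image's coordinates form column j of the matrix

the matrix is [[-3, -9, 0, -6, 0, -6, 0, -6]; [0, -3, -18, 0, -24, 0, -36, 0]; [0, 0, -3, -27, 0, -60, 0, -126]; [0, 0, 0, -3, -36, 0, -120, 0]; [0, 0, 0, 0, -3, -45, 0, -210]; [0, 0, 0, 0, 0, -3, -54, 0]; [0, 0, 0, 0, 0, 0, -3, -63]; [0, 0, 0, 0, 0, 0, 0, -3]] (rows listed top to bottom)


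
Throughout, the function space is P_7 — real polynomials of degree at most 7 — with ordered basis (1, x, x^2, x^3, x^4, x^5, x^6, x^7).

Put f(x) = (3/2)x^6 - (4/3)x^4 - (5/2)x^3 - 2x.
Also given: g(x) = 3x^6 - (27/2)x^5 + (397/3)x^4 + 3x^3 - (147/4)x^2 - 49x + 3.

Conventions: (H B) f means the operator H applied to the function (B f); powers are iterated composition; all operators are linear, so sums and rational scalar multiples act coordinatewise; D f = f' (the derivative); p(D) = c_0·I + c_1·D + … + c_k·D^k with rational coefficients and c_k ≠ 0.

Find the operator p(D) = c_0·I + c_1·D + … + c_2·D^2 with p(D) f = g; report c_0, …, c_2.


c_0 = 2, c_1 = -3/2, c_2 = 3

D^0 f = (3/2)x^6 - (4/3)x^4 - (5/2)x^3 - 2x
D^1 f = 9x^5 - (16/3)x^3 - (15/2)x^2 - 2
D^2 f = 45x^4 - 16x^2 - 15x
matching coefficients of g against c_0 f + c_1 Df + … from the top degree down determines the c_i
solution: c_0 = 2, c_1 = -3/2, c_2 = 3


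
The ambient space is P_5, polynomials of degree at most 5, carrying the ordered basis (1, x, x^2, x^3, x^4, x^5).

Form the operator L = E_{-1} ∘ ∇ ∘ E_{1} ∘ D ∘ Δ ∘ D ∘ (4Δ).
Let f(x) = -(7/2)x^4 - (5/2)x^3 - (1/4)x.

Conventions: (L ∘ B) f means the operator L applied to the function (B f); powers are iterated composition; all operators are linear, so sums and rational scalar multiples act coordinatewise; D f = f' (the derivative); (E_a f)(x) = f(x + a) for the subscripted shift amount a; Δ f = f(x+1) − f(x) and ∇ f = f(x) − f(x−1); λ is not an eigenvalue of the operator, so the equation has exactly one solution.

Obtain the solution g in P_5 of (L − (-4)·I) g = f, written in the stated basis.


write g with unknown coordinates in the stated basis and equate coefficients in (L − (-4)·I) g = f
solving from the highest basis element down gives g = -(7/8)x^4 - (5/8)x^3 - (1/16)x
check: L g = 0
so L g − (-4)·g = -(7/2)x^4 - (5/2)x^3 - (1/4)x = f ✓

g(x) = -(7/8)x^4 - (5/8)x^3 - (1/16)x


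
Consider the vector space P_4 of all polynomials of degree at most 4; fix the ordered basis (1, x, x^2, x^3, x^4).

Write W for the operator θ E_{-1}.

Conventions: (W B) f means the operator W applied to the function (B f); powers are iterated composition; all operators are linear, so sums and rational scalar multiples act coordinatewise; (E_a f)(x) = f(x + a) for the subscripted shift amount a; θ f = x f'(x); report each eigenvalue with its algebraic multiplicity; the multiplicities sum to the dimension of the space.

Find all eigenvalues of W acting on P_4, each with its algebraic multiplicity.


image of 1: 0
image of x: x
image of x^2: 2x^2 - 2x
image of x^3: 3x^3 - 6x^2 + 3x
image of x^4: 4x^4 - 12x^3 + 12x^2 - 4x
the matrix is upper triangular; its diagonal is (0, 1, 2, 3, 4)
for a triangular matrix the eigenvalues are the diagonal entries, with algebraic multiplicity their repetition count

λ = 0 (multiplicity 1), λ = 1 (multiplicity 1), λ = 2 (multiplicity 1), λ = 3 (multiplicity 1), λ = 4 (multiplicity 1)


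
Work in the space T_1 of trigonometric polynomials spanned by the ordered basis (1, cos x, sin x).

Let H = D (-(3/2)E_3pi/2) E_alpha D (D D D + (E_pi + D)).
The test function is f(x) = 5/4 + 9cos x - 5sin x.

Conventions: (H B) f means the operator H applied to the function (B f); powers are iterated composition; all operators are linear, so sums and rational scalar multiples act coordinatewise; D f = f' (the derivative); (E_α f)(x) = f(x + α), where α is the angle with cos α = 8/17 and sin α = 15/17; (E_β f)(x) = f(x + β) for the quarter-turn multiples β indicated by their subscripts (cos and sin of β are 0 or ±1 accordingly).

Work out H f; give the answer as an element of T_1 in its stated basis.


D f = -5cos x - 9sin x
D D f = -9cos x + 5sin x
D D D f = 5cos x + 9sin x
E_pi f = 5/4 - 9cos x + 5sin x
D f = -5cos x - 9sin x
(E_pi + D) f = 5/4 - 14cos x - 4sin x
(D D D + (E_pi + D)) f = 5/4 - 9cos x + 5sin x
D (D D D + (E_pi + D)) f = 5cos x + 9sin x
E_alpha D (D D D + (E_pi + D)) f = (175/17)cos x - (3/17)sin x
E_3pi/2 (E_alpha D) (D D D + (E_pi + D)) f = (3/17)cos x + (175/17)sin x
(-(3/2)E_3pi/2) (E_alpha D) (D D D + (E_pi + D)) f = -(9/34)cos x - (525/34)sin x
D ((-(3/2)E_3pi/2) E_alpha D) (D D D + (E_pi + D)) f = -(525/34)cos x + (9/34)sin x

g(x) = -(525/34)cos x + (9/34)sin x


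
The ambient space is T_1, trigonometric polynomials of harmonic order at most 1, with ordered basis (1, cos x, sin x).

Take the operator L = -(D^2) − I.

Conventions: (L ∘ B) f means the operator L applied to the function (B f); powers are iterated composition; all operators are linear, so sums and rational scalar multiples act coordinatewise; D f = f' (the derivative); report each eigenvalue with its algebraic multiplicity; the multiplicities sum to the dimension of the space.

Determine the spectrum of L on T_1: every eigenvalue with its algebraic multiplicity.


image of 1: -1
image of cos x: 0
image of sin x: 0
the matrix is diagonal; its diagonal is (-1, 0, 0)
for a triangular matrix the eigenvalues are the diagonal entries, with algebraic multiplicity their repetition count

λ = -1 (multiplicity 1), λ = 0 (multiplicity 2)


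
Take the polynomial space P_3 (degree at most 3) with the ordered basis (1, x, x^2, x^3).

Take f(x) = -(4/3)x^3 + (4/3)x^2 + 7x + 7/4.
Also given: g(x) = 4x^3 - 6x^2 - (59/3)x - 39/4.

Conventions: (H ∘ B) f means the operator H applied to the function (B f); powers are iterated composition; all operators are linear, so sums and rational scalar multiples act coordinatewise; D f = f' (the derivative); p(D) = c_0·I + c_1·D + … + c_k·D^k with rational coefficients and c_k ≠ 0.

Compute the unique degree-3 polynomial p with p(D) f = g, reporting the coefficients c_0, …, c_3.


p(D) = -3·I + (1/2)·D + D^3, i.e. c_0 = -3, c_1 = 1/2, c_2 = 0, c_3 = 1

D^0 f = -(4/3)x^3 + (4/3)x^2 + 7x + 7/4
D^1 f = -4x^2 + (8/3)x + 7
D^2 f = -8x + 8/3
D^3 f = -8
matching coefficients of g against c_0 f + c_1 Df + … from the top degree down determines the c_i
solution: c_0 = -3, c_1 = 1/2, c_2 = 0, c_3 = 1


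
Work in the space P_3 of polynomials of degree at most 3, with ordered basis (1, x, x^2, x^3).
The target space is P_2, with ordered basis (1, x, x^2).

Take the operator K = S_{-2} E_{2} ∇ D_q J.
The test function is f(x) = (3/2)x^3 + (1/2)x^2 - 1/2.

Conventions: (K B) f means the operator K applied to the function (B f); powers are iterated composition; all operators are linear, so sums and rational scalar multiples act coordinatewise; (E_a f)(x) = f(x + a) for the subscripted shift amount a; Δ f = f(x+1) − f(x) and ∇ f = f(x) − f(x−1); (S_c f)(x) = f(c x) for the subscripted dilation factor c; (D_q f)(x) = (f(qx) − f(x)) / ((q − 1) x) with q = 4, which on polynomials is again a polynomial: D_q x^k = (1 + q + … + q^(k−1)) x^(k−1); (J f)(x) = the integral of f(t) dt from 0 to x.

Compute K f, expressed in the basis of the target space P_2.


the result is g(x) = (765/2)x^2 - (2351/4)x + 1869/8

J f = (3/8)x^4 + (1/6)x^3 - (1/2)x
D_q J f = (255/8)x^3 + (7/2)x^2 - 1/2
∇ (D_q J) f = (765/8)x^2 - (709/8)x + 227/8
E_{2} (∇ D_q J) f = (765/8)x^2 + (2351/8)x + 1869/8
S_{-2} E_{2} (∇ D_q J) f = (765/2)x^2 - (2351/4)x + 1869/8


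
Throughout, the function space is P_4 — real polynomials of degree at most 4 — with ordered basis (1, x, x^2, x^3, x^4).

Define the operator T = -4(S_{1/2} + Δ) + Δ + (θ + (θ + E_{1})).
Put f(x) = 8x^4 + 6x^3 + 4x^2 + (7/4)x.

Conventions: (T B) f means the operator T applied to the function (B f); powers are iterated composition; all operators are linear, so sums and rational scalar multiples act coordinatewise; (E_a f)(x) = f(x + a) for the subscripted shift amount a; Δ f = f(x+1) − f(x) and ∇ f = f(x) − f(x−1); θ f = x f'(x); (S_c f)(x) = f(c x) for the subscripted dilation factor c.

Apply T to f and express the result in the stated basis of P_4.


S_{1/2} f = (1/2)x^4 + (3/4)x^3 + x^2 + (7/8)x
Δ f = 32x^3 + 66x^2 + 58x + 79/4
(S_{1/2} + Δ) f = (1/2)x^4 + (131/4)x^3 + 67x^2 + (471/8)x + 79/4
(-4(S_{1/2} + Δ)) f = -2x^4 - 131x^3 - 268x^2 - (471/2)x - 79
Δ f = 32x^3 + 66x^2 + 58x + 79/4
θ f = 32x^4 + 18x^3 + 8x^2 + (7/4)x
θ f = 32x^4 + 18x^3 + 8x^2 + (7/4)x
E_{1} f = 8x^4 + 38x^3 + 70x^2 + (239/4)x + 79/4
(θ + E_{1}) f = 40x^4 + 56x^3 + 78x^2 + (123/2)x + 79/4
(θ + (θ + E_{1})) f = 72x^4 + 74x^3 + 86x^2 + (253/4)x + 79/4
(-4(S_{1/2} + Δ) + Δ + (θ + (θ + E_{1}))) f = 70x^4 - 25x^3 - 116x^2 - (457/4)x - 79/2

the image equals g(x) = 70x^4 - 25x^3 - 116x^2 - (457/4)x - 79/2


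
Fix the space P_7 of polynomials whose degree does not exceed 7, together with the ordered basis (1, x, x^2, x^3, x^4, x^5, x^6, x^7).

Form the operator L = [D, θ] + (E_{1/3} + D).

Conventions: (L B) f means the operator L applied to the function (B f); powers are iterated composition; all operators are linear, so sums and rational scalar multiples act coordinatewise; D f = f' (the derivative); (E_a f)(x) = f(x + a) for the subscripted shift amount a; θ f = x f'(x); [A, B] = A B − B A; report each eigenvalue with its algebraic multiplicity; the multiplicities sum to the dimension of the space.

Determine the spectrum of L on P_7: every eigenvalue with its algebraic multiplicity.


λ = 1 (multiplicity 8)

image of 1: 1
image of x: x + 7/3
image of x^2: x^2 + (14/3)x + 1/9
image of x^3: x^3 + 7x^2 + (1/3)x + 1/27
image of x^4: x^4 + (28/3)x^3 + (2/3)x^2 + (4/27)x + 1/81
image of x^5: x^5 + (35/3)x^4 + (10/9)x^3 + (10/27)x^2 + (5/81)x + 1/243
image of x^6: x^6 + 14x^5 + (5/3)x^4 + (20/27)x^3 + (5/27)x^2 + (2/81)x + 1/729
image of x^7: x^7 + (49/3)x^6 + (7/3)x^5 + (35/27)x^4 + (35/81)x^3 + (7/81)x^2 + (7/729)x + 1/2187
the matrix is upper triangular; its diagonal is (1, 1, 1, 1, 1, 1, 1, 1)
for a triangular matrix the eigenvalues are the diagonal entries, with algebraic multiplicity their repetition count


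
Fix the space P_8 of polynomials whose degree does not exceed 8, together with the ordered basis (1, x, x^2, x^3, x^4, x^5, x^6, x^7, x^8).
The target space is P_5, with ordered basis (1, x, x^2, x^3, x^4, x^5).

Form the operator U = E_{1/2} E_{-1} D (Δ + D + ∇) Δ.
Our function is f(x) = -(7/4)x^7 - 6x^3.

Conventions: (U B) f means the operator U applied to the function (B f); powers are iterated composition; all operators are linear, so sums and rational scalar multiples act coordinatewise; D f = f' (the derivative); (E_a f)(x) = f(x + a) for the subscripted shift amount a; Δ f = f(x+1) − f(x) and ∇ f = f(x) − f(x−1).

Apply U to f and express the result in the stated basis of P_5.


Δ f = -(49/4)x^6 - (147/4)x^5 - (245/4)x^4 - (245/4)x^3 - (219/4)x^2 - (121/4)x - 31/4
Δ Δ f = -(147/2)x^5 - (735/2)x^4 - (1715/2)x^3 - (2205/2)x^2 - (1591/2)x - 513/2
D Δ f = -(147/2)x^5 - (735/4)x^4 - 245x^3 - (735/4)x^2 - (219/2)x - 121/4
∇ Δ f = -(147/2)x^5 - (245/2)x^3 - (121/2)x
(Δ + D + ∇) Δ f = -(441/2)x^5 - (2205/4)x^4 - 1225x^3 - (5145/4)x^2 - (1931/2)x - 1147/4
D (Δ + D + ∇) Δ f = -(2205/2)x^4 - 2205x^3 - 3675x^2 - (5145/2)x - 1931/2
E_{-1} D (Δ + D + ∇) Δ f = -(2205/2)x^4 + 2205x^3 - 3675x^2 + (5145/2)x - 1931/2
E_{1/2} E_{-1} D (Δ + D + ∇) Δ f = -(2205/2)x^4 - (8085/4)x^2 - 12521/32

g(x) = -(2205/2)x^4 - (8085/4)x^2 - 12521/32


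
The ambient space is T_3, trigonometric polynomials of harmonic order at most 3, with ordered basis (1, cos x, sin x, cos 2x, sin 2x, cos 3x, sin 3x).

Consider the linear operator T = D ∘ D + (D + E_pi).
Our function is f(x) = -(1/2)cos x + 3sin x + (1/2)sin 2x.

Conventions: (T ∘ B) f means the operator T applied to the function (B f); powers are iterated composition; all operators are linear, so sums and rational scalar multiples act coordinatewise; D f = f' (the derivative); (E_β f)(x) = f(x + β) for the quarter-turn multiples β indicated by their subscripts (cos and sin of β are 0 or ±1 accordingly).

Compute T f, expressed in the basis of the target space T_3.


the image equals g(x) = 4cos x - (11/2)sin x + cos 2x - (3/2)sin 2x

D f = 3cos x + (1/2)sin x + cos 2x
D D f = (1/2)cos x - 3sin x - 2sin 2x
D f = 3cos x + (1/2)sin x + cos 2x
E_pi f = (1/2)cos x - 3sin x + (1/2)sin 2x
(D + E_pi) f = (7/2)cos x - (5/2)sin x + cos 2x + (1/2)sin 2x
(D ∘ D + (D + E_pi)) f = 4cos x - (11/2)sin x + cos 2x - (3/2)sin 2x


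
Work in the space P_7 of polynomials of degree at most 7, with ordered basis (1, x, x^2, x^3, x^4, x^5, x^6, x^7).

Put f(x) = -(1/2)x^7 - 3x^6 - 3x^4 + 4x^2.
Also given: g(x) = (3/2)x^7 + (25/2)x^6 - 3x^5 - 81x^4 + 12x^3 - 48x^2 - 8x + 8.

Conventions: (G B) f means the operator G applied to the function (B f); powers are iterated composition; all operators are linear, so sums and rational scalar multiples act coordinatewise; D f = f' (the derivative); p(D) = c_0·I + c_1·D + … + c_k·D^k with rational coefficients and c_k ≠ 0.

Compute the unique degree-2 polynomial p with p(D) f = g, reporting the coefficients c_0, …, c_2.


D^0 f = -(1/2)x^7 - 3x^6 - 3x^4 + 4x^2
D^1 f = -(7/2)x^6 - 18x^5 - 12x^3 + 8x
D^2 f = -21x^5 - 90x^4 - 36x^2 + 8
matching coefficients of g against c_0 f + c_1 Df + … from the top degree down determines the c_i
solution: c_0 = -3, c_1 = -1, c_2 = 1

p(D) = -3·I − D + D^2, i.e. c_0 = -3, c_1 = -1, c_2 = 1


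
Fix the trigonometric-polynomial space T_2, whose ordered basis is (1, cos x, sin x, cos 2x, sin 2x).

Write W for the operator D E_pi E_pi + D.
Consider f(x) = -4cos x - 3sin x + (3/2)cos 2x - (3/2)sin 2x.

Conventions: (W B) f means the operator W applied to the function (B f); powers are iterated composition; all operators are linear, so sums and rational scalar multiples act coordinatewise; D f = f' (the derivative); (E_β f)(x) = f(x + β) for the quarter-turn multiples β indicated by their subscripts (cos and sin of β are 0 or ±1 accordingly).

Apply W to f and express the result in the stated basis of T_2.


E_pi f = 4cos x + 3sin x + (3/2)cos 2x - (3/2)sin 2x
E_pi E_pi f = -4cos x - 3sin x + (3/2)cos 2x - (3/2)sin 2x
D E_pi E_pi f = -3cos x + 4sin x - 3cos 2x - 3sin 2x
D f = -3cos x + 4sin x - 3cos 2x - 3sin 2x
(D E_pi E_pi + D) f = -6cos x + 8sin x - 6cos 2x - 6sin 2x

g(x) = -6cos x + 8sin x - 6cos 2x - 6sin 2x


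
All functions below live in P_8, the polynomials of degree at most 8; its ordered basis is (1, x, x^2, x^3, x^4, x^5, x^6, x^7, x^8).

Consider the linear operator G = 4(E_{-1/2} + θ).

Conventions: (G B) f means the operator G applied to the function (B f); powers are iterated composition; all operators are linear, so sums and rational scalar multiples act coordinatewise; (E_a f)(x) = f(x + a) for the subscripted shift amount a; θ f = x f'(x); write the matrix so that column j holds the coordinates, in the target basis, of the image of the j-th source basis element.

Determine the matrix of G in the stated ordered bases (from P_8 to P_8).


the matrix is [[4, -2, 1, -1/2, 1/4, -1/8, 1/16, -1/32, 1/64]; [0, 8, -4, 3, -2, 5/4, -3/4, 7/16, -1/4]; [0, 0, 12, -6, 6, -5, 15/4, -21/8, 7/4]; [0, 0, 0, 16, -8, 10, -10, 35/4, -7]; [0, 0, 0, 0, 20, -10, 15, -35/2, 35/2]; [0, 0, 0, 0, 0, 24, -12, 21, -28]; [0, 0, 0, 0, 0, 0, 28, -14, 28]; [0, 0, 0, 0, 0, 0, 0, 32, -16]; [0, 0, 0, 0, 0, 0, 0, 0, 36]] (rows listed top to bottom)

image of 1: 4
image of x: 8x - 2
image of x^2: 12x^2 - 4x + 1
image of x^3: 16x^3 - 6x^2 + 3x - 1/2
image of x^4: 20x^4 - 8x^3 + 6x^2 - 2x + 1/4
image of x^5: 24x^5 - 10x^4 + 10x^3 - 5x^2 + (5/4)x - 1/8
image of x^6: 28x^6 - 12x^5 + 15x^4 - 10x^3 + (15/4)x^2 - (3/4)x + 1/16
image of x^7: 32x^7 - 14x^6 + 21x^5 - (35/2)x^4 + (35/4)x^3 - (21/8)x^2 + (7/16)x - 1/32
image of x^8: 36x^8 - 16x^7 + 28x^6 - 28x^5 + (35/2)x^4 - 7x^3 + (7/4)x^2 - (1/4)x + 1/64
each image's coordinates form column j of the matrix


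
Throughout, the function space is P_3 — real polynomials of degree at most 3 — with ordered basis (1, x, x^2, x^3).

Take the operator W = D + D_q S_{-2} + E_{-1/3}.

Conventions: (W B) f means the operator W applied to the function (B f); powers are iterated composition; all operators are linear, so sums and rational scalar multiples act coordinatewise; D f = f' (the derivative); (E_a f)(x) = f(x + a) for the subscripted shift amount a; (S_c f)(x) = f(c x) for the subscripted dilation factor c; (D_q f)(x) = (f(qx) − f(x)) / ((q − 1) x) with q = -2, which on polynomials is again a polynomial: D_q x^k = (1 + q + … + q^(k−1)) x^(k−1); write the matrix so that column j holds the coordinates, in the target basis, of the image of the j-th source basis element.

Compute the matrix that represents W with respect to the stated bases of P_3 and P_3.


image of 1: 1
image of x: x - 4/3
image of x^2: x^2 - (8/3)x + 1/9
image of x^3: x^3 - 22x^2 + (1/3)x - 1/27
each image's coordinates form column j of the matrix

the matrix is [[1, -4/3, 1/9, -1/27]; [0, 1, -8/3, 1/3]; [0, 0, 1, -22]; [0, 0, 0, 1]] (rows listed top to bottom)


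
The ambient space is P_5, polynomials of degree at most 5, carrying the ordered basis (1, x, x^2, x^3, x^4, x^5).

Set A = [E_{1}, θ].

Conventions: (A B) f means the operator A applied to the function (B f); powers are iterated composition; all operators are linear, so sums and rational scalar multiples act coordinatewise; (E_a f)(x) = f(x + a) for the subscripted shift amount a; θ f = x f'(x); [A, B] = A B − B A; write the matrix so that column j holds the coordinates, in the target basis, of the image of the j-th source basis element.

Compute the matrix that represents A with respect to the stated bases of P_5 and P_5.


image of 1: 0
image of x: 1
image of x^2: 2x + 2
image of x^3: 3x^2 + 6x + 3
image of x^4: 4x^3 + 12x^2 + 12x + 4
image of x^5: 5x^4 + 20x^3 + 30x^2 + 20x + 5
each image's coordinates form column j of the matrix

the matrix is [[0, 1, 2, 3, 4, 5]; [0, 0, 2, 6, 12, 20]; [0, 0, 0, 3, 12, 30]; [0, 0, 0, 0, 4, 20]; [0, 0, 0, 0, 0, 5]; [0, 0, 0, 0, 0, 0]] (rows listed top to bottom)


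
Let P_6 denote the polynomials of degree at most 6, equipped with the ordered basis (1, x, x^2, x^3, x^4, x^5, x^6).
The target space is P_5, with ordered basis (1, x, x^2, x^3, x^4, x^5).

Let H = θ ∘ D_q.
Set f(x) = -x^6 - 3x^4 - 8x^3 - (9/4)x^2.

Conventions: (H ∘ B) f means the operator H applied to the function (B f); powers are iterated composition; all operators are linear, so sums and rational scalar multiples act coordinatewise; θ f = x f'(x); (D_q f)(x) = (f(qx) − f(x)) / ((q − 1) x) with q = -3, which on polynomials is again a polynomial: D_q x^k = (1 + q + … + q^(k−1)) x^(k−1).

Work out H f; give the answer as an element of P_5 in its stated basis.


D_q f = 182x^5 + 60x^3 - 56x^2 + (9/2)x
θ D_q f = 910x^5 + 180x^3 - 112x^2 + (9/2)x

the result is g(x) = 910x^5 + 180x^3 - 112x^2 + (9/2)x


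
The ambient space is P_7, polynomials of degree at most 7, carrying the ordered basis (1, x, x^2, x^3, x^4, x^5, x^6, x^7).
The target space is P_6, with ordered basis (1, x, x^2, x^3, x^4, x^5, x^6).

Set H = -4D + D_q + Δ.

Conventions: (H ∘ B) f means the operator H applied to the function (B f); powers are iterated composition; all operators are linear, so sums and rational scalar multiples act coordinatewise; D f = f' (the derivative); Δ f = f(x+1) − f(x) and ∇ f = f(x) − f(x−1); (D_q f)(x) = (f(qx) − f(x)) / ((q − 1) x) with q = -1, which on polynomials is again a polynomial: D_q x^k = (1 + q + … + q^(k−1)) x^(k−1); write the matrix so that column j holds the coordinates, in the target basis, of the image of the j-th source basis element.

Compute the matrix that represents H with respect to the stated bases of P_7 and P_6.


image of 1: 0
image of x: -2
image of x^2: -6x + 1
image of x^3: -8x^2 + 3x + 1
image of x^4: -12x^3 + 6x^2 + 4x + 1
image of x^5: -14x^4 + 10x^3 + 10x^2 + 5x + 1
image of x^6: -18x^5 + 15x^4 + 20x^3 + 15x^2 + 6x + 1
image of x^7: -20x^6 + 21x^5 + 35x^4 + 35x^3 + 21x^2 + 7x + 1
each image's coordinates form column j of the matrix

the matrix is [[0, -2, 1, 1, 1, 1, 1, 1]; [0, 0, -6, 3, 4, 5, 6, 7]; [0, 0, 0, -8, 6, 10, 15, 21]; [0, 0, 0, 0, -12, 10, 20, 35]; [0, 0, 0, 0, 0, -14, 15, 35]; [0, 0, 0, 0, 0, 0, -18, 21]; [0, 0, 0, 0, 0, 0, 0, -20]] (rows listed top to bottom)


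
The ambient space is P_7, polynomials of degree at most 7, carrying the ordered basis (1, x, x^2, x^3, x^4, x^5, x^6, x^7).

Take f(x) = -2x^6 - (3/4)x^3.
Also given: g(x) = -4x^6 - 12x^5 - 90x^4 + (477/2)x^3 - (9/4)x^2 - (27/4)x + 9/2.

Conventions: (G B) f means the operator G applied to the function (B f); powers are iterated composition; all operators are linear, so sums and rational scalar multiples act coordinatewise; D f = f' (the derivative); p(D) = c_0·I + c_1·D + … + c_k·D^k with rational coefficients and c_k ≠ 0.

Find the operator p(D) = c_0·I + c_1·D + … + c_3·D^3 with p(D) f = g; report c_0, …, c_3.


D^0 f = -2x^6 - (3/4)x^3
D^1 f = -12x^5 - (9/4)x^2
D^2 f = -60x^4 - (9/2)x
D^3 f = -240x^3 - 9/2
matching coefficients of g against c_0 f + c_1 Df + … from the top degree down determines the c_i
solution: c_0 = 2, c_1 = 1, c_2 = 3/2, c_3 = -1

p(D) = 2·I + D + (3/2)·D^2 − D^3, i.e. c_0 = 2, c_1 = 1, c_2 = 3/2, c_3 = -1


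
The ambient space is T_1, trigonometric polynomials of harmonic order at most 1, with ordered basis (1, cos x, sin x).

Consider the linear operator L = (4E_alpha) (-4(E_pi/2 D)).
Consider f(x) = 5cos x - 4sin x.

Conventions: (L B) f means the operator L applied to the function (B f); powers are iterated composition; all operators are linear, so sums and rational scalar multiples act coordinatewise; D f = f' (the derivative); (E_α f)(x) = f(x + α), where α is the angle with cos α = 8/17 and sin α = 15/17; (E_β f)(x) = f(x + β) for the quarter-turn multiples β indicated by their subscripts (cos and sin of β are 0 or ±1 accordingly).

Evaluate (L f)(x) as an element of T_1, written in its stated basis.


the result is g(x) = -(320/17)cos x - (1712/17)sin x

D f = -4cos x - 5sin x
E_pi/2 D f = -5cos x + 4sin x
(-4(E_pi/2 D)) f = 20cos x - 16sin x
E_alpha (-4(E_pi/2 D)) f = -(80/17)cos x - (428/17)sin x
(4E_alpha) (-4(E_pi/2 D)) f = -(320/17)cos x - (1712/17)sin x


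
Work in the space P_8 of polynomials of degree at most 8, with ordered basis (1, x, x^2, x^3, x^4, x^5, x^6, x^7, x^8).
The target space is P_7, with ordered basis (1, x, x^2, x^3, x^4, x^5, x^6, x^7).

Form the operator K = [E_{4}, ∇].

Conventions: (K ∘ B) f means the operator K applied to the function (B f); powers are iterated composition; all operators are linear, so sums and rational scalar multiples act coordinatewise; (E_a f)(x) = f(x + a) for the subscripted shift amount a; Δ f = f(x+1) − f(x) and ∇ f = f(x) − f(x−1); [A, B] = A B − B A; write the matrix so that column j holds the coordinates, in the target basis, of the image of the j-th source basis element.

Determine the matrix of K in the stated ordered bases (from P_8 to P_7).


image of 1: 0
image of x: 0
image of x^2: 0
image of x^3: 0
image of x^4: 0
image of x^5: 0
image of x^6: 0
image of x^7: 0
image of x^8: 0
each image's coordinates form column j of the matrix

the matrix is [[0, 0, 0, 0, 0, 0, 0, 0, 0]; [0, 0, 0, 0, 0, 0, 0, 0, 0]; [0, 0, 0, 0, 0, 0, 0, 0, 0]; [0, 0, 0, 0, 0, 0, 0, 0, 0]; [0, 0, 0, 0, 0, 0, 0, 0, 0]; [0, 0, 0, 0, 0, 0, 0, 0, 0]; [0, 0, 0, 0, 0, 0, 0, 0, 0]; [0, 0, 0, 0, 0, 0, 0, 0, 0]] (rows listed top to bottom)


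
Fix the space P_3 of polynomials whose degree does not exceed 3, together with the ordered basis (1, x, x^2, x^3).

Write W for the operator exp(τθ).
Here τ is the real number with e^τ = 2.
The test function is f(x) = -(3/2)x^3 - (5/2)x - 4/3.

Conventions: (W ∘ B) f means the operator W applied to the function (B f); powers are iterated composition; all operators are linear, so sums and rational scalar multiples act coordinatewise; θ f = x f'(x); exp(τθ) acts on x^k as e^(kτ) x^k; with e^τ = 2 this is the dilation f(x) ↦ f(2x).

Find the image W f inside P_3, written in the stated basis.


exp(τθ) x^k = e^(kτ) x^k; with e^τ = 2 this sends x^k to 2^k x^k
x ↦ 2 x
x^3 ↦ 8 x^3
applying this coordinatewise to f: exp(τθ) f = -12x^3 - 5x - 4/3

the result is g(x) = -12x^3 - 5x - 4/3


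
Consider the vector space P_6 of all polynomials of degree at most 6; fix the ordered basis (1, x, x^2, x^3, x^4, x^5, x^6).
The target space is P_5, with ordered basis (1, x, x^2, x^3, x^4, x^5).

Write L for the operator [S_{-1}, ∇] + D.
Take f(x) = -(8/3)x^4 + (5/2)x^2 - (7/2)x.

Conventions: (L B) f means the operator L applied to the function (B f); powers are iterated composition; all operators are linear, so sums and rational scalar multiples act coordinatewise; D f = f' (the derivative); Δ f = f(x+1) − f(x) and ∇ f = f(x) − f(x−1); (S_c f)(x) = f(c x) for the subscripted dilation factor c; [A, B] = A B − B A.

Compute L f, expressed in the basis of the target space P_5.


g(x) = (32/3)x^3 + (49/3)x - 21/2

∇ f = -(32/3)x^3 + 16x^2 - (17/3)x - 10/3
S_{-1} ∇ f = (32/3)x^3 + 16x^2 + (17/3)x - 10/3
S_{-1} f = -(8/3)x^4 + (5/2)x^2 + (7/2)x
∇ S_{-1} f = -(32/3)x^3 + 16x^2 - (17/3)x + 11/3
[S_{-1}, ∇] f = (64/3)x^3 + (34/3)x - 7
D f = -(32/3)x^3 + 5x - 7/2
([S_{-1}, ∇] + D) f = (32/3)x^3 + (49/3)x - 21/2


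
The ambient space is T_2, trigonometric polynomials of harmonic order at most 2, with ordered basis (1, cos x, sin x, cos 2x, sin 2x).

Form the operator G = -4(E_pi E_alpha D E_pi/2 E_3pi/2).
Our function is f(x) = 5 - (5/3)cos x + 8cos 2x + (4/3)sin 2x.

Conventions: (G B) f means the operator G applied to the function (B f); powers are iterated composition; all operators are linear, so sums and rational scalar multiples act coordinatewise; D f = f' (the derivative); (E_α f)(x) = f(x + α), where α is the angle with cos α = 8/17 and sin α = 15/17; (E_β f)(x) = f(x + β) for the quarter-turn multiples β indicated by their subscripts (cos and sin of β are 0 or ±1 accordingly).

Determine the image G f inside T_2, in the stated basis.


E_3pi/2 f = 5 - (5/3)sin x - 8cos 2x - (4/3)sin 2x
E_pi/2 E_3pi/2 f = 5 - (5/3)cos x + 8cos 2x + (4/3)sin 2x
D E_pi/2 E_3pi/2 f = (5/3)sin x + (8/3)cos 2x - 16sin 2x
E_alpha (D E_pi/2) E_3pi/2 f = (25/17)cos x + (40/51)sin x - (12808/867)cos 2x + (1936/289)sin 2x
E_pi E_alpha (D E_pi/2) E_3pi/2 f = -(25/17)cos x - (40/51)sin x - (12808/867)cos 2x + (1936/289)sin 2x
(-4(E_pi E_alpha D E_pi/2 E_3pi/2)) f = (100/17)cos x + (160/51)sin x + (51232/867)cos 2x - (7744/289)sin 2x

the result is g(x) = (100/17)cos x + (160/51)sin x + (51232/867)cos 2x - (7744/289)sin 2x


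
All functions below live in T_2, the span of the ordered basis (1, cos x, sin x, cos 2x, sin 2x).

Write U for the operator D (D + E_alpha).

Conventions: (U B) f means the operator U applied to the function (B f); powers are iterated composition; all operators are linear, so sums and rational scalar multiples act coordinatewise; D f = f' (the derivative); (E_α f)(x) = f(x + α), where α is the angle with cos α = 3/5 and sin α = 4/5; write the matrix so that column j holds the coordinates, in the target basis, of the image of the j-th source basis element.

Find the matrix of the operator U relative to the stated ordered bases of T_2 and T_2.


image of 1: 0
image of cos x: -(9/5)cos x - (3/5)sin x
image of sin x: (3/5)cos x - (9/5)sin x
image of cos 2x: -(148/25)cos 2x + (14/25)sin 2x
image of sin 2x: -(14/25)cos 2x - (148/25)sin 2x
each image's coordinates form column j of the matrix

the matrix is [[0, 0, 0, 0, 0]; [0, -9/5, 3/5, 0, 0]; [0, -3/5, -9/5, 0, 0]; [0, 0, 0, -148/25, -14/25]; [0, 0, 0, 14/25, -148/25]] (rows listed top to bottom)


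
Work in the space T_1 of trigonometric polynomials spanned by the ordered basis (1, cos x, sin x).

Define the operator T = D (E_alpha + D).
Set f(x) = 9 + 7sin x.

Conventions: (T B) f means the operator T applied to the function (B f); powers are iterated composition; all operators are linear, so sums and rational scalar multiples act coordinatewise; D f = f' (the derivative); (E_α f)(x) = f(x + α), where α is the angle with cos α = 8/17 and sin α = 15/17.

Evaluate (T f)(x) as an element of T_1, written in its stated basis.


g(x) = (56/17)cos x - (224/17)sin x

E_alpha f = 9 + (105/17)cos x + (56/17)sin x
D f = 7cos x
(E_alpha + D) f = 9 + (224/17)cos x + (56/17)sin x
D (E_alpha + D) f = (56/17)cos x - (224/17)sin x


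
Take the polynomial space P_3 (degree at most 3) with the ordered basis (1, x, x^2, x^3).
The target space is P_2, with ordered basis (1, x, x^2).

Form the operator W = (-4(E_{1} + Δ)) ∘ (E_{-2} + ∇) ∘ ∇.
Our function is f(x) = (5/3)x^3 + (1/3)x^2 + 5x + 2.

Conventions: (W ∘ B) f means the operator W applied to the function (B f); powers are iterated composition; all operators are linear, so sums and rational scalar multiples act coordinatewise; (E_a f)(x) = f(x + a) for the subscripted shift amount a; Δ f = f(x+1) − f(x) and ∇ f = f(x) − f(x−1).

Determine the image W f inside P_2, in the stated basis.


the image equals g(x) = -20x^2 - (68/3)x - 28

∇ f = 5x^2 - (13/3)x + 19/3
E_{-2} ∇ f = 5x^2 - (73/3)x + 35
∇ ∇ f = 10x - 28/3
(E_{-2} + ∇) ∇ f = 5x^2 - (43/3)x + 77/3
E_{1} (E_{-2} + ∇) ∇ f = 5x^2 - (13/3)x + 49/3
Δ (E_{-2} + ∇) ∇ f = 10x - 28/3
(E_{1} + Δ) (E_{-2} + ∇) ∇ f = 5x^2 + (17/3)x + 7
(-4(E_{1} + Δ)) (E_{-2} + ∇) ∇ f = -20x^2 - (68/3)x - 28


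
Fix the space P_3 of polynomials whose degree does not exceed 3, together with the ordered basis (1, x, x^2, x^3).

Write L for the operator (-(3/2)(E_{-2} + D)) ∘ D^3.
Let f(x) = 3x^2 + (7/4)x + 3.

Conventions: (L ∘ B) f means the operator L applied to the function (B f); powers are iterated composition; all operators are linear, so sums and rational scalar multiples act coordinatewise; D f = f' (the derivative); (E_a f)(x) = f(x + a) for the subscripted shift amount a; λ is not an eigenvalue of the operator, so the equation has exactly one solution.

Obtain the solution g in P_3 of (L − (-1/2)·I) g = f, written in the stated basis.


the image equals g(x) = 6x^2 + (7/2)x + 6

write g with unknown coordinates in the stated basis and equate coefficients in (L − (-1/2)·I) g = f
solving from the highest basis element down gives g = 6x^2 + (7/2)x + 6
check: L g = 0
so L g − (-1/2)·g = 3x^2 + (7/4)x + 3 = f ✓


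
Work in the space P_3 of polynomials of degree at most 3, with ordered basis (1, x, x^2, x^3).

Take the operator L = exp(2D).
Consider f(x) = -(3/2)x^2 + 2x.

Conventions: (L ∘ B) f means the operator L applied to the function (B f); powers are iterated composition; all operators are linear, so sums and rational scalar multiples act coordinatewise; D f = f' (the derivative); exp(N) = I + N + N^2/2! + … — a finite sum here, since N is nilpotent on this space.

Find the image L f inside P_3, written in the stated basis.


order-1 term: -6x + 4
order-2 term: -6
the series for exp(2D) f terminates at order 2
exp(2D) f = -(3/2)x^2 - 4x - 2

the image equals g(x) = -(3/2)x^2 - 4x - 2


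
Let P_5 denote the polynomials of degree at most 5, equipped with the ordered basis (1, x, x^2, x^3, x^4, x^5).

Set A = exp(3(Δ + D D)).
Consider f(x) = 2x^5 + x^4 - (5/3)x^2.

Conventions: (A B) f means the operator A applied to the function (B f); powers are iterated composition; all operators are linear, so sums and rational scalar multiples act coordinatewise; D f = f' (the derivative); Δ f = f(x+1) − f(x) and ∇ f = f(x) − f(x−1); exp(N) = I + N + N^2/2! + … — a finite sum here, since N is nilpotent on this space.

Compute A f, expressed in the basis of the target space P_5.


order-1 term: 30x^4 + 192x^3 + 114x^2 + 32x - 6
order-2 term: 180x^3 + 1674x^2 + 3114x + 894
order-3 term: 540x^2 + 4968x + 8316
order-4 term: 810x + 4941
order-5 term: 486
the series for exp(3(Δ + D D)) f terminates at order 5
exp(3(Δ + D D)) f = 2x^5 + 31x^4 + 372x^3 + (6979/3)x^2 + 8924x + 14631

g(x) = 2x^5 + 31x^4 + 372x^3 + (6979/3)x^2 + 8924x + 14631


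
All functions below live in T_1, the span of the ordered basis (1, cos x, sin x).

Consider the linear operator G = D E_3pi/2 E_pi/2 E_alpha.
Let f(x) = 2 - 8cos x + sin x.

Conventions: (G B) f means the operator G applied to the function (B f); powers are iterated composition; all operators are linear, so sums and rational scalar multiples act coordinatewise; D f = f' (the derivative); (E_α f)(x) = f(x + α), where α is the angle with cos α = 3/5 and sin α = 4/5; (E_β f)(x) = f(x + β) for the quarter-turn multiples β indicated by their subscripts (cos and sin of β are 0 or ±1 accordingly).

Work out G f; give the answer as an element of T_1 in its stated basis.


the result is g(x) = 7cos x + 4sin x

E_alpha f = 2 - 4cos x + 7sin x
E_pi/2 E_alpha f = 2 + 7cos x + 4sin x
E_3pi/2 E_pi/2 E_alpha f = 2 - 4cos x + 7sin x
D (E_3pi/2 E_pi/2 E_alpha) f = 7cos x + 4sin x


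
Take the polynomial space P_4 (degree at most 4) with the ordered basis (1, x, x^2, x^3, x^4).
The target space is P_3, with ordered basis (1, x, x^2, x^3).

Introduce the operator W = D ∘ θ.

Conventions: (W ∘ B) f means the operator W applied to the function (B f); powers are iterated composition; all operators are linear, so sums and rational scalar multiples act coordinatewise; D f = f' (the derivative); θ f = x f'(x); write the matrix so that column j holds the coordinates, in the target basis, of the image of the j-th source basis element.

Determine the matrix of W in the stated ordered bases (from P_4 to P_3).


the matrix is [[0, 1, 0, 0, 0]; [0, 0, 4, 0, 0]; [0, 0, 0, 9, 0]; [0, 0, 0, 0, 16]] (rows listed top to bottom)

image of 1: 0
image of x: 1
image of x^2: 4x
image of x^3: 9x^2
image of x^4: 16x^3
each image's coordinates form column j of the matrix


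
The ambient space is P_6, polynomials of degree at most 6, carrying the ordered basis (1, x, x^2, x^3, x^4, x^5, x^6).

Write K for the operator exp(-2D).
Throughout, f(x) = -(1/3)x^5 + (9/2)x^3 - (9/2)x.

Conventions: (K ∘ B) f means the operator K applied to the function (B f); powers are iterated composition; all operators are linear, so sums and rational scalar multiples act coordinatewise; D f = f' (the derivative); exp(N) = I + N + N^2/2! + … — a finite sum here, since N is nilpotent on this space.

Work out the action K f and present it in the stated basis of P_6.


order-1 term: (10/3)x^4 - 27x^2 + 9
order-2 term: -(40/3)x^3 + 54x
order-3 term: (80/3)x^2 - 36
order-4 term: -(80/3)x
order-5 term: 32/3
the series for exp(-2D) f terminates at order 5
exp(-2D) f = -(1/3)x^5 + (10/3)x^4 - (53/6)x^3 - (1/3)x^2 + (137/6)x - 49/3

g(x) = -(1/3)x^5 + (10/3)x^4 - (53/6)x^3 - (1/3)x^2 + (137/6)x - 49/3


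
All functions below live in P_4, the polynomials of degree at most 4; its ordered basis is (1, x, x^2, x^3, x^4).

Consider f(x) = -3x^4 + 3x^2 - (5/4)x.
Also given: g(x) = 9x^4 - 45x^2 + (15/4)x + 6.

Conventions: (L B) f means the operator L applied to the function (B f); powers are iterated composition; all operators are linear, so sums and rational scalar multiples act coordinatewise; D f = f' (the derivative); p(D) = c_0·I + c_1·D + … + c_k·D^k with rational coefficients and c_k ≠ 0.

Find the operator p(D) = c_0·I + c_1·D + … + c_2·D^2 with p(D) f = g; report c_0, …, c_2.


D^0 f = -3x^4 + 3x^2 - (5/4)x
D^1 f = -12x^3 + 6x - 5/4
D^2 f = -36x^2 + 6
matching coefficients of g against c_0 f + c_1 Df + … from the top degree down determines the c_i
solution: c_0 = -3, c_1 = 0, c_2 = 1

c_0 = -3, c_1 = 0, c_2 = 1


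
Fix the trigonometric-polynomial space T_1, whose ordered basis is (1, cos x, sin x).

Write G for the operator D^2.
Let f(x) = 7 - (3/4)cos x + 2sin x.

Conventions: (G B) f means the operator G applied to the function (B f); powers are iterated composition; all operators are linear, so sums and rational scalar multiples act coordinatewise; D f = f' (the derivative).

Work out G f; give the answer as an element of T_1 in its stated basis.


the result is g(x) = (3/4)cos x - 2sin x

D f = 2cos x + (3/4)sin x
D D f = (3/4)cos x - 2sin x


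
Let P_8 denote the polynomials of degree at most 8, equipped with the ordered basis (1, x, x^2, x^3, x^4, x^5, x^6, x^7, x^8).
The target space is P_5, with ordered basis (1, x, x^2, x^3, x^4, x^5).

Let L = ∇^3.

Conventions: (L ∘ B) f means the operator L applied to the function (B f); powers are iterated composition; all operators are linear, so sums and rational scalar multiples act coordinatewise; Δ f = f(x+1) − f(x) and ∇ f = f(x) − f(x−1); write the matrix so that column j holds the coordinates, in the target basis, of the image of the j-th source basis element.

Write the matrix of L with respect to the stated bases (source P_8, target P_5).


image of 1: 0
image of x: 0
image of x^2: 0
image of x^3: 6
image of x^4: 24x - 36
image of x^5: 60x^2 - 180x + 150
image of x^6: 120x^3 - 540x^2 + 900x - 540
image of x^7: 210x^4 - 1260x^3 + 3150x^2 - 3780x + 1806
image of x^8: 336x^5 - 2520x^4 + 8400x^3 - 15120x^2 + 14448x - 5796
each image's coordinates form column j of the matrix

the matrix is [[0, 0, 0, 6, -36, 150, -540, 1806, -5796]; [0, 0, 0, 0, 24, -180, 900, -3780, 14448]; [0, 0, 0, 0, 0, 60, -540, 3150, -15120]; [0, 0, 0, 0, 0, 0, 120, -1260, 8400]; [0, 0, 0, 0, 0, 0, 0, 210, -2520]; [0, 0, 0, 0, 0, 0, 0, 0, 336]] (rows listed top to bottom)
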